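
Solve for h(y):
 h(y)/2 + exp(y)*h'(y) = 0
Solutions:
 h(y) = C1*exp(exp(-y)/2)


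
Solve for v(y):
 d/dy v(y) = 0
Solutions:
 v(y) = C1


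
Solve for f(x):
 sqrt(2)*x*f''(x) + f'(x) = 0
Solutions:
 f(x) = C1 + C2*x^(1 - sqrt(2)/2)


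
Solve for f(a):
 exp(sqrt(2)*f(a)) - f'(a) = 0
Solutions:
 f(a) = sqrt(2)*(2*log(-1/(C1 + a)) - log(2))/4


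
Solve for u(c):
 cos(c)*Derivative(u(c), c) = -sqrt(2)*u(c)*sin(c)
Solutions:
 u(c) = C1*cos(c)^(sqrt(2))


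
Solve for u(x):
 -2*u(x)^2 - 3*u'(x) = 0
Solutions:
 u(x) = 3/(C1 + 2*x)


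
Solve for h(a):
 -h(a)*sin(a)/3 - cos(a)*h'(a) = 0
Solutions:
 h(a) = C1*cos(a)^(1/3)


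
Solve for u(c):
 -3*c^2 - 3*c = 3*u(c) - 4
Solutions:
 u(c) = -c^2 - c + 4/3


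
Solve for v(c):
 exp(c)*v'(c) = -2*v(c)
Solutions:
 v(c) = C1*exp(2*exp(-c))


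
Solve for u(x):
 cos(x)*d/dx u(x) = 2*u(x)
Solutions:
 u(x) = C1*(sin(x) + 1)/(sin(x) - 1)


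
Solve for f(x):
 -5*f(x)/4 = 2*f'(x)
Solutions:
 f(x) = C1*exp(-5*x/8)


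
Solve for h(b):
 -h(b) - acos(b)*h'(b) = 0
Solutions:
 h(b) = C1*exp(-Integral(1/acos(b), b))


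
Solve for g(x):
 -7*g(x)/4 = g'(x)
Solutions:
 g(x) = C1*exp(-7*x/4)


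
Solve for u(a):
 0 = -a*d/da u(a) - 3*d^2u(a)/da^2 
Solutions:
 u(a) = C1 + C2*erf(sqrt(6)*a/6)


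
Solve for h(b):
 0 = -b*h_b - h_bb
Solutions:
 h(b) = C1 + C2*erf(sqrt(2)*b/2)


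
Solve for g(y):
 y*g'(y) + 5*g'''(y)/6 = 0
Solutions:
 g(y) = C1 + Integral(C2*airyai(-5^(2/3)*6^(1/3)*y/5) + C3*airybi(-5^(2/3)*6^(1/3)*y/5), y)


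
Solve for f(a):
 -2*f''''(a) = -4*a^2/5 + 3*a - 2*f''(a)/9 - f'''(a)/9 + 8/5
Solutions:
 f(a) = C1 + C2*a + C3*exp(a*(1 - sqrt(145))/36) + C4*exp(a*(1 + sqrt(145))/36) - 3*a^4/10 + 57*a^3/20 - 1323*a^2/40


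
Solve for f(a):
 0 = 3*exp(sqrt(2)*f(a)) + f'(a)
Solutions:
 f(a) = sqrt(2)*(2*log(1/(C1 + 3*a)) - log(2))/4


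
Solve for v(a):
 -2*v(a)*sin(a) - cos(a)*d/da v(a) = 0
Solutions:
 v(a) = C1*cos(a)^2


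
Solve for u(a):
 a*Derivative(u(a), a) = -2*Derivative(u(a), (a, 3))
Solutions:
 u(a) = C1 + Integral(C2*airyai(-2^(2/3)*a/2) + C3*airybi(-2^(2/3)*a/2), a)


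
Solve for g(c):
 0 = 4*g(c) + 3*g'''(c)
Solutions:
 g(c) = C3*exp(-6^(2/3)*c/3) + (C1*sin(2^(2/3)*3^(1/6)*c/2) + C2*cos(2^(2/3)*3^(1/6)*c/2))*exp(6^(2/3)*c/6)


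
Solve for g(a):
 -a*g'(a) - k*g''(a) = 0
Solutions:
 g(a) = C1 + C2*sqrt(k)*erf(sqrt(2)*a*sqrt(1/k)/2)


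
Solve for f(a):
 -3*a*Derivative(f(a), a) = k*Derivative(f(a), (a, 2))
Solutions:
 f(a) = C1 + C2*sqrt(k)*erf(sqrt(6)*a*sqrt(1/k)/2)


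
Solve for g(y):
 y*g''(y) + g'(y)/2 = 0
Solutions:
 g(y) = C1 + C2*sqrt(y)


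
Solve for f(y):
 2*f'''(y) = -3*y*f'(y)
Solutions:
 f(y) = C1 + Integral(C2*airyai(-2^(2/3)*3^(1/3)*y/2) + C3*airybi(-2^(2/3)*3^(1/3)*y/2), y)


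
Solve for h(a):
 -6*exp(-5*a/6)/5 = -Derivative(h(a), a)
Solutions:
 h(a) = C1 - 36*exp(-5*a/6)/25


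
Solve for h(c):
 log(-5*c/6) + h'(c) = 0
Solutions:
 h(c) = C1 - c*log(-c) + c*(-log(5) + 1 + log(6))


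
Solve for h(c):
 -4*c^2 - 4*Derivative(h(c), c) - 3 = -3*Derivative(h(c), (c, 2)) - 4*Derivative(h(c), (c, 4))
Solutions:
 h(c) = C1 + C2*exp(c*(-(4 + sqrt(17))^(1/3) + (4 + sqrt(17))^(-1/3))/4)*sin(sqrt(3)*c*((4 + sqrt(17))^(-1/3) + (4 + sqrt(17))^(1/3))/4) + C3*exp(c*(-(4 + sqrt(17))^(1/3) + (4 + sqrt(17))^(-1/3))/4)*cos(sqrt(3)*c*((4 + sqrt(17))^(-1/3) + (4 + sqrt(17))^(1/3))/4) + C4*exp(-c*(-(4 + sqrt(17))^(1/3) + (4 + sqrt(17))^(-1/3))/2) - c^3/3 - 3*c^2/4 - 15*c/8


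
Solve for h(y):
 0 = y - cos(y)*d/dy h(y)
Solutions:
 h(y) = C1 + Integral(y/cos(y), y)


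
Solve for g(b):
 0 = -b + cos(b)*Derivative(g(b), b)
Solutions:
 g(b) = C1 + Integral(b/cos(b), b)


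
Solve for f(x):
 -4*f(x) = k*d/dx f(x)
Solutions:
 f(x) = C1*exp(-4*x/k)


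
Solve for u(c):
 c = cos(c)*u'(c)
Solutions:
 u(c) = C1 + Integral(c/cos(c), c)


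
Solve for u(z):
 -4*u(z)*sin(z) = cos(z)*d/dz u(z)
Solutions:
 u(z) = C1*cos(z)^4


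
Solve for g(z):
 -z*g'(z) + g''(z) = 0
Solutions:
 g(z) = C1 + C2*erfi(sqrt(2)*z/2)


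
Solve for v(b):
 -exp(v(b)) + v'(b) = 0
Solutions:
 v(b) = log(-1/(C1 + b))


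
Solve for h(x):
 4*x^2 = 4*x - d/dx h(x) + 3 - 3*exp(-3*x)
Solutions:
 h(x) = C1 - 4*x^3/3 + 2*x^2 + 3*x + exp(-3*x)


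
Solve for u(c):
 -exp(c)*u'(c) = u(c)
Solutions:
 u(c) = C1*exp(exp(-c))


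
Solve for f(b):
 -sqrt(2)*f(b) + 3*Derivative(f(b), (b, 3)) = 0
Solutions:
 f(b) = C3*exp(2^(1/6)*3^(2/3)*b/3) + (C1*sin(6^(1/6)*b/2) + C2*cos(6^(1/6)*b/2))*exp(-2^(1/6)*3^(2/3)*b/6)


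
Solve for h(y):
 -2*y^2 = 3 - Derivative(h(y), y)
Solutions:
 h(y) = C1 + 2*y^3/3 + 3*y


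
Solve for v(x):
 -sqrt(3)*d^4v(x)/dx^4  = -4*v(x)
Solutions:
 v(x) = C1*exp(-sqrt(2)*3^(7/8)*x/3) + C2*exp(sqrt(2)*3^(7/8)*x/3) + C3*sin(sqrt(2)*3^(7/8)*x/3) + C4*cos(sqrt(2)*3^(7/8)*x/3)


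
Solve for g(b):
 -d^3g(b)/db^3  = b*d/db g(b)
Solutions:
 g(b) = C1 + Integral(C2*airyai(-b) + C3*airybi(-b), b)


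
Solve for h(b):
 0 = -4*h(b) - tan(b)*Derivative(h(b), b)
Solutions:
 h(b) = C1/sin(b)^4


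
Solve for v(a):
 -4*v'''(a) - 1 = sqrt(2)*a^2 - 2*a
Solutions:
 v(a) = C1 + C2*a + C3*a^2 - sqrt(2)*a^5/240 + a^4/48 - a^3/24


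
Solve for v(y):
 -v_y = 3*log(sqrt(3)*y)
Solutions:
 v(y) = C1 - 3*y*log(y) - 3*y*log(3)/2 + 3*y


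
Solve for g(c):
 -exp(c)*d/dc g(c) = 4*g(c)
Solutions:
 g(c) = C1*exp(4*exp(-c))


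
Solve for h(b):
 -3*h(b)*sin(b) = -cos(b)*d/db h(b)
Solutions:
 h(b) = C1/cos(b)^3


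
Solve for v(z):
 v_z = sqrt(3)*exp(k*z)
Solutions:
 v(z) = C1 + sqrt(3)*exp(k*z)/k


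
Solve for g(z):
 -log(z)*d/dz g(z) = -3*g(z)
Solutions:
 g(z) = C1*exp(3*li(z))


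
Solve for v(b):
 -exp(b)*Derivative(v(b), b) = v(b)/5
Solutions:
 v(b) = C1*exp(exp(-b)/5)


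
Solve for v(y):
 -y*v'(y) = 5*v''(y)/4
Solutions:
 v(y) = C1 + C2*erf(sqrt(10)*y/5)


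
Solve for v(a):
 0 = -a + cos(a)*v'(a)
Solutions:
 v(a) = C1 + Integral(a/cos(a), a)


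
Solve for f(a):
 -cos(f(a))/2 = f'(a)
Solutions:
 f(a) = pi - asin((C1 + exp(a))/(C1 - exp(a)))
 f(a) = asin((C1 + exp(a))/(C1 - exp(a)))


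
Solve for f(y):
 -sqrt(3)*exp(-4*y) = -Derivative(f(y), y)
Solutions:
 f(y) = C1 - sqrt(3)*exp(-4*y)/4


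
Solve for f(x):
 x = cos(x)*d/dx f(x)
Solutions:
 f(x) = C1 + Integral(x/cos(x), x)


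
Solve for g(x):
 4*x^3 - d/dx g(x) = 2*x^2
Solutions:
 g(x) = C1 + x^4 - 2*x^3/3


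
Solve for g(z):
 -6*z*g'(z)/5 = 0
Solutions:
 g(z) = C1


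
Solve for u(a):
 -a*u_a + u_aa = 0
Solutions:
 u(a) = C1 + C2*erfi(sqrt(2)*a/2)


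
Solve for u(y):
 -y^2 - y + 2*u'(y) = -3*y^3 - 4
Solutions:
 u(y) = C1 - 3*y^4/8 + y^3/6 + y^2/4 - 2*y


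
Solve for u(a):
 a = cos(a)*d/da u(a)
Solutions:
 u(a) = C1 + Integral(a/cos(a), a)


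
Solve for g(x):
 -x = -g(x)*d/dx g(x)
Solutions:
 g(x) = -sqrt(C1 + x^2)
 g(x) = sqrt(C1 + x^2)


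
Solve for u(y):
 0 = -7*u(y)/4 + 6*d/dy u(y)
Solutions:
 u(y) = C1*exp(7*y/24)


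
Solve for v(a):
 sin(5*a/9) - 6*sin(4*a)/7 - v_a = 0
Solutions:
 v(a) = C1 - 9*cos(5*a/9)/5 + 3*cos(4*a)/14


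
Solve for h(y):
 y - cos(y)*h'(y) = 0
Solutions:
 h(y) = C1 + Integral(y/cos(y), y)


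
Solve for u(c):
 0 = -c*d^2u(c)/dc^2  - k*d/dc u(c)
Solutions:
 u(c) = C1 + c^(1 - re(k))*(C2*sin(log(c)*Abs(im(k))) + C3*cos(log(c)*im(k)))


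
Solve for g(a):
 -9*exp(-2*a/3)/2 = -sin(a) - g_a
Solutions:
 g(a) = C1 + cos(a) - 27*exp(-2*a/3)/4


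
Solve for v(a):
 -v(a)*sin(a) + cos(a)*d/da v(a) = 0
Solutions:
 v(a) = C1/cos(a)


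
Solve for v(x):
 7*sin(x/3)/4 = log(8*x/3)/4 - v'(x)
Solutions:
 v(x) = C1 + x*log(x)/4 - x*log(3) - x/4 + 3*x*log(6)/4 + 21*cos(x/3)/4


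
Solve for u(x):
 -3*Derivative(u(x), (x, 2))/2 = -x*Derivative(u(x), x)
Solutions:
 u(x) = C1 + C2*erfi(sqrt(3)*x/3)


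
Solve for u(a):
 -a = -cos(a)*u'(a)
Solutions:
 u(a) = C1 + Integral(a/cos(a), a)


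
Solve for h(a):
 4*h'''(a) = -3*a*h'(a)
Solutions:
 h(a) = C1 + Integral(C2*airyai(-6^(1/3)*a/2) + C3*airybi(-6^(1/3)*a/2), a)


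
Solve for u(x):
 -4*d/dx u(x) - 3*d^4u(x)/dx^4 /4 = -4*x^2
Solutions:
 u(x) = C1 + C4*exp(-2*2^(1/3)*3^(2/3)*x/3) + x^3/3 + (C2*sin(2^(1/3)*3^(1/6)*x) + C3*cos(2^(1/3)*3^(1/6)*x))*exp(2^(1/3)*3^(2/3)*x/3)


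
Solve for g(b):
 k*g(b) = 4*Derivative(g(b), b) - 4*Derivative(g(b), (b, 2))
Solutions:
 g(b) = C1*exp(b*(1 - sqrt(1 - k))/2) + C2*exp(b*(sqrt(1 - k) + 1)/2)


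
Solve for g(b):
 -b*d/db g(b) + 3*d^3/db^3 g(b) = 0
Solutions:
 g(b) = C1 + Integral(C2*airyai(3^(2/3)*b/3) + C3*airybi(3^(2/3)*b/3), b)


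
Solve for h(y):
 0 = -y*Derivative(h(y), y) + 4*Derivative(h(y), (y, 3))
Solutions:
 h(y) = C1 + Integral(C2*airyai(2^(1/3)*y/2) + C3*airybi(2^(1/3)*y/2), y)


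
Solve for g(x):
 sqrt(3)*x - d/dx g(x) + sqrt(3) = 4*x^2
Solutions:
 g(x) = C1 - 4*x^3/3 + sqrt(3)*x^2/2 + sqrt(3)*x


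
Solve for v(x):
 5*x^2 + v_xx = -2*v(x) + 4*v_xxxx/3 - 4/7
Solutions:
 v(x) = C1*exp(-sqrt(2)*x*sqrt(3 + sqrt(105))/4) + C2*exp(sqrt(2)*x*sqrt(3 + sqrt(105))/4) + C3*sin(sqrt(2)*x*sqrt(-3 + sqrt(105))/4) + C4*cos(sqrt(2)*x*sqrt(-3 + sqrt(105))/4) - 5*x^2/2 + 31/14


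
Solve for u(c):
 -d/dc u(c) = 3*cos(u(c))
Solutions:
 u(c) = pi - asin((C1 + exp(6*c))/(C1 - exp(6*c)))
 u(c) = asin((C1 + exp(6*c))/(C1 - exp(6*c)))


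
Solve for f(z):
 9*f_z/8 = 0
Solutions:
 f(z) = C1


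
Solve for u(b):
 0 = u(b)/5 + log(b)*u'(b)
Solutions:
 u(b) = C1*exp(-li(b)/5)


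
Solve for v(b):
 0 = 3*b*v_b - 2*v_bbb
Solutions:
 v(b) = C1 + Integral(C2*airyai(2^(2/3)*3^(1/3)*b/2) + C3*airybi(2^(2/3)*3^(1/3)*b/2), b)


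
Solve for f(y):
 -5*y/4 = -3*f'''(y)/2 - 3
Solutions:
 f(y) = C1 + C2*y + C3*y^2 + 5*y^4/144 - y^3/3


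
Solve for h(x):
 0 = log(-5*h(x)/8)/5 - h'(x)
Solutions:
 -5*Integral(1/(log(-_y) - 3*log(2) + log(5)), (_y, h(x))) = C1 - x


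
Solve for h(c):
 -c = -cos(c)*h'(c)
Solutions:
 h(c) = C1 + Integral(c/cos(c), c)


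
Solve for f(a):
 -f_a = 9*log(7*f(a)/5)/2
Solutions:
 -2*Integral(1/(-log(_y) - log(7) + log(5)), (_y, f(a)))/9 = C1 - a


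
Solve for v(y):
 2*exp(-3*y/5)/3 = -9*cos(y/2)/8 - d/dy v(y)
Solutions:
 v(y) = C1 - 9*sin(y/2)/4 + 10*exp(-3*y/5)/9


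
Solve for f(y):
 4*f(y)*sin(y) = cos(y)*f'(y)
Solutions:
 f(y) = C1/cos(y)^4


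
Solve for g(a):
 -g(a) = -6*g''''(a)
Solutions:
 g(a) = C1*exp(-6^(3/4)*a/6) + C2*exp(6^(3/4)*a/6) + C3*sin(6^(3/4)*a/6) + C4*cos(6^(3/4)*a/6)


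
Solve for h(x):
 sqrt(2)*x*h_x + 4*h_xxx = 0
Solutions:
 h(x) = C1 + Integral(C2*airyai(-sqrt(2)*x/2) + C3*airybi(-sqrt(2)*x/2), x)


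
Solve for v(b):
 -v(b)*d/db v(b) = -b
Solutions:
 v(b) = -sqrt(C1 + b^2)
 v(b) = sqrt(C1 + b^2)


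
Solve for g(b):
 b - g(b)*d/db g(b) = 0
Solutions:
 g(b) = -sqrt(C1 + b^2)
 g(b) = sqrt(C1 + b^2)


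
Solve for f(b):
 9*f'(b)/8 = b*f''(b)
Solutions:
 f(b) = C1 + C2*b^(17/8)


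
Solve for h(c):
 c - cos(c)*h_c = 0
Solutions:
 h(c) = C1 + Integral(c/cos(c), c)


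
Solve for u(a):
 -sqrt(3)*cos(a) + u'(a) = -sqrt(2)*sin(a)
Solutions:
 u(a) = C1 + sqrt(3)*sin(a) + sqrt(2)*cos(a)


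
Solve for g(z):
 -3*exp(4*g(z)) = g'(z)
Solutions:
 g(z) = log(-I*(1/(C1 + 12*z))^(1/4))
 g(z) = log(I*(1/(C1 + 12*z))^(1/4))
 g(z) = log(-(1/(C1 + 12*z))^(1/4))
 g(z) = log(1/(C1 + 12*z))/4


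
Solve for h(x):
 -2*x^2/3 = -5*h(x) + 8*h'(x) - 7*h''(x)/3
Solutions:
 h(x) = C1*exp(x*(12 - sqrt(39))/7) + C2*exp(x*(sqrt(39) + 12)/7) + 2*x^2/15 + 32*x/75 + 628/1125


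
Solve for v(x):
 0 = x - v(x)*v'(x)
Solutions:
 v(x) = -sqrt(C1 + x^2)
 v(x) = sqrt(C1 + x^2)


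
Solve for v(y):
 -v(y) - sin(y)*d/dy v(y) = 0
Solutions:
 v(y) = C1*sqrt(cos(y) + 1)/sqrt(cos(y) - 1)


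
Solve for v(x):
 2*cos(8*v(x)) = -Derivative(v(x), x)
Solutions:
 v(x) = -asin((C1 + exp(32*x))/(C1 - exp(32*x)))/8 + pi/8
 v(x) = asin((C1 + exp(32*x))/(C1 - exp(32*x)))/8


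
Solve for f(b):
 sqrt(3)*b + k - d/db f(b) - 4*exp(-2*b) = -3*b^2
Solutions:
 f(b) = C1 + b^3 + sqrt(3)*b^2/2 + b*k + 2*exp(-2*b)


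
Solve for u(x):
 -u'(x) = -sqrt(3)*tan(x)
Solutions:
 u(x) = C1 - sqrt(3)*log(cos(x))


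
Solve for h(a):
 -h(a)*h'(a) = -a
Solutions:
 h(a) = -sqrt(C1 + a^2)
 h(a) = sqrt(C1 + a^2)


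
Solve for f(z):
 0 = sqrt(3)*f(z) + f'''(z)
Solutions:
 f(z) = C3*exp(-3^(1/6)*z) + (C1*sin(3^(2/3)*z/2) + C2*cos(3^(2/3)*z/2))*exp(3^(1/6)*z/2)


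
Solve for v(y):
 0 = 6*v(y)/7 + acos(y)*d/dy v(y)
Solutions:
 v(y) = C1*exp(-6*Integral(1/acos(y), y)/7)


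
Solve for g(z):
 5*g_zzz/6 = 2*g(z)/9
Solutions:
 g(z) = C3*exp(30^(2/3)*z/15) + (C1*sin(10^(2/3)*3^(1/6)*z/10) + C2*cos(10^(2/3)*3^(1/6)*z/10))*exp(-30^(2/3)*z/30)


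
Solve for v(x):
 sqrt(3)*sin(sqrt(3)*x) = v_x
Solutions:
 v(x) = C1 - cos(sqrt(3)*x)


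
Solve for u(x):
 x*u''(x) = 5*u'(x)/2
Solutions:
 u(x) = C1 + C2*x^(7/2)


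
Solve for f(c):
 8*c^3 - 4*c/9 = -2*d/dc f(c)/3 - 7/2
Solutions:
 f(c) = C1 - 3*c^4 + c^2/3 - 21*c/4


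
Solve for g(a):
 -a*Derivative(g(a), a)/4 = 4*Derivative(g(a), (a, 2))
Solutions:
 g(a) = C1 + C2*erf(sqrt(2)*a/8)


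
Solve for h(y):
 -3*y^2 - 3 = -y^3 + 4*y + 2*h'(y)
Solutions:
 h(y) = C1 + y^4/8 - y^3/2 - y^2 - 3*y/2


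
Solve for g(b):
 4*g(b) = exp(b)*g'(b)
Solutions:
 g(b) = C1*exp(-4*exp(-b))


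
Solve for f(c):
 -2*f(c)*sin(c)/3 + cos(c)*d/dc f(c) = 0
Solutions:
 f(c) = C1/cos(c)^(2/3)


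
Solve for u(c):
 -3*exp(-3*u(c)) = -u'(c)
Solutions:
 u(c) = log(C1 + 9*c)/3
 u(c) = log((-3^(1/3) - 3^(5/6)*I)*(C1 + 3*c)^(1/3)/2)
 u(c) = log((-3^(1/3) + 3^(5/6)*I)*(C1 + 3*c)^(1/3)/2)


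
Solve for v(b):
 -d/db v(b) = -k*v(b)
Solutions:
 v(b) = C1*exp(b*k)


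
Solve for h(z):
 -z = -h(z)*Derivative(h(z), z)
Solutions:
 h(z) = -sqrt(C1 + z^2)
 h(z) = sqrt(C1 + z^2)


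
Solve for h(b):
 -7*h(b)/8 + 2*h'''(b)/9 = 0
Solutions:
 h(b) = C3*exp(2^(2/3)*63^(1/3)*b/4) + (C1*sin(3*2^(2/3)*3^(1/6)*7^(1/3)*b/8) + C2*cos(3*2^(2/3)*3^(1/6)*7^(1/3)*b/8))*exp(-2^(2/3)*63^(1/3)*b/8)


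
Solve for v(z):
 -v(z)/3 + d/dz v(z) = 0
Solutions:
 v(z) = C1*exp(z/3)


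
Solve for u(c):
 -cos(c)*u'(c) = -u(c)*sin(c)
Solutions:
 u(c) = C1/cos(c)


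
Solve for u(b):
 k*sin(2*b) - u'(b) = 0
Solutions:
 u(b) = C1 - k*cos(2*b)/2


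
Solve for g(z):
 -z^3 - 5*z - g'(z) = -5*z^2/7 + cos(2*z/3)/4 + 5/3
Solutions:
 g(z) = C1 - z^4/4 + 5*z^3/21 - 5*z^2/2 - 5*z/3 - 3*sin(2*z/3)/8


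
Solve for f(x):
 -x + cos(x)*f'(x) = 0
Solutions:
 f(x) = C1 + Integral(x/cos(x), x)


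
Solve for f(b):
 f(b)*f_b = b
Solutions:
 f(b) = -sqrt(C1 + b^2)
 f(b) = sqrt(C1 + b^2)


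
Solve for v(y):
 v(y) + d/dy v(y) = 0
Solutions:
 v(y) = C1*exp(-y)


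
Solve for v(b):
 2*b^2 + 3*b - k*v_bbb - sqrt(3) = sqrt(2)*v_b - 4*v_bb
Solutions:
 v(b) = C1 + C2*exp(b*(2 - sqrt(-sqrt(2)*k + 4))/k) + C3*exp(b*(sqrt(-sqrt(2)*k + 4) + 2)/k) + sqrt(2)*b^3/3 + 3*sqrt(2)*b^2/4 + 4*b^2 - 2*b*k - sqrt(6)*b/2 + 6*b + 16*sqrt(2)*b


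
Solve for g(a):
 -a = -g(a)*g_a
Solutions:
 g(a) = -sqrt(C1 + a^2)
 g(a) = sqrt(C1 + a^2)


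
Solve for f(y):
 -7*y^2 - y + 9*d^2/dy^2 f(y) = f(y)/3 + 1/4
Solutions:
 f(y) = C1*exp(-sqrt(3)*y/9) + C2*exp(sqrt(3)*y/9) - 21*y^2 - 3*y - 4539/4


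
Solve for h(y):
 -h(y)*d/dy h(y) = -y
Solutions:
 h(y) = -sqrt(C1 + y^2)
 h(y) = sqrt(C1 + y^2)


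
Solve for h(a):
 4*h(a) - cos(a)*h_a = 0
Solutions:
 h(a) = C1*(sin(a)^2 + 2*sin(a) + 1)/(sin(a)^2 - 2*sin(a) + 1)


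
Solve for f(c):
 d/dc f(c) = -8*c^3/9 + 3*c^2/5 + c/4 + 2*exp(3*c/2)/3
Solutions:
 f(c) = C1 - 2*c^4/9 + c^3/5 + c^2/8 + 4*exp(3*c/2)/9


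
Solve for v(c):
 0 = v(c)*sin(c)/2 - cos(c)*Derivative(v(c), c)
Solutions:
 v(c) = C1/sqrt(cos(c))


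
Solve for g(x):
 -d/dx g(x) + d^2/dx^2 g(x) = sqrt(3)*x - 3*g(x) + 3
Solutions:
 g(x) = sqrt(3)*x/3 + (C1*sin(sqrt(11)*x/2) + C2*cos(sqrt(11)*x/2))*exp(x/2) + sqrt(3)/9 + 1


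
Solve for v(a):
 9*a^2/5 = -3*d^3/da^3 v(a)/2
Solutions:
 v(a) = C1 + C2*a + C3*a^2 - a^5/50


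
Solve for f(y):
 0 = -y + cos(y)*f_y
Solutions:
 f(y) = C1 + Integral(y/cos(y), y)


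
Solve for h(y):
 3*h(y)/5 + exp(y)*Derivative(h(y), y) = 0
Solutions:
 h(y) = C1*exp(3*exp(-y)/5)


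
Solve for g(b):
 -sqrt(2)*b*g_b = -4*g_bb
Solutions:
 g(b) = C1 + C2*erfi(2^(3/4)*b/4)


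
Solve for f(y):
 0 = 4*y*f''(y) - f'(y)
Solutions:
 f(y) = C1 + C2*y^(5/4)


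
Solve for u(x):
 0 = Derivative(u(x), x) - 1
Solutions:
 u(x) = C1 + x


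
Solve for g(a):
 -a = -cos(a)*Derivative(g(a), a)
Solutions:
 g(a) = C1 + Integral(a/cos(a), a)


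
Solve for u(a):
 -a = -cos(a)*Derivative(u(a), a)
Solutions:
 u(a) = C1 + Integral(a/cos(a), a)


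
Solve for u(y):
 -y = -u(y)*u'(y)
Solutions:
 u(y) = -sqrt(C1 + y^2)
 u(y) = sqrt(C1 + y^2)


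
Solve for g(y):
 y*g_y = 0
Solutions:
 g(y) = C1


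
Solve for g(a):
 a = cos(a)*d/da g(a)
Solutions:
 g(a) = C1 + Integral(a/cos(a), a)


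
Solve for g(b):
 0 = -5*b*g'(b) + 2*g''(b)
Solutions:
 g(b) = C1 + C2*erfi(sqrt(5)*b/2)


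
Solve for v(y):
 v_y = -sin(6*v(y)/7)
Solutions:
 y + 7*log(cos(6*v(y)/7) - 1)/12 - 7*log(cos(6*v(y)/7) + 1)/12 = C1


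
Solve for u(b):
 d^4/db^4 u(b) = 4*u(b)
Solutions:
 u(b) = C1*exp(-sqrt(2)*b) + C2*exp(sqrt(2)*b) + C3*sin(sqrt(2)*b) + C4*cos(sqrt(2)*b)


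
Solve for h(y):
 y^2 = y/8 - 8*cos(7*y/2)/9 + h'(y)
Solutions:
 h(y) = C1 + y^3/3 - y^2/16 + 16*sin(7*y/2)/63


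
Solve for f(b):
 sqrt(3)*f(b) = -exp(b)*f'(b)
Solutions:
 f(b) = C1*exp(sqrt(3)*exp(-b))


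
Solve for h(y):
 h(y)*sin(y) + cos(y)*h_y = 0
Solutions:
 h(y) = C1*cos(y)


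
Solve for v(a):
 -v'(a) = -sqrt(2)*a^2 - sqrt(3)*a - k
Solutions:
 v(a) = C1 + sqrt(2)*a^3/3 + sqrt(3)*a^2/2 + a*k


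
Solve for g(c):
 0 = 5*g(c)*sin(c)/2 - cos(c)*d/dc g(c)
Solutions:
 g(c) = C1/cos(c)^(5/2)


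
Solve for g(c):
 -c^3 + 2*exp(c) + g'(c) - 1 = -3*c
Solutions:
 g(c) = C1 + c^4/4 - 3*c^2/2 + c - 2*exp(c)


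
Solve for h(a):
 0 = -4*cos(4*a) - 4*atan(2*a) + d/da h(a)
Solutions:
 h(a) = C1 + 4*a*atan(2*a) - log(4*a^2 + 1) + sin(4*a)


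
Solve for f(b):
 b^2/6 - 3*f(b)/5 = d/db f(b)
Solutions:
 f(b) = C1*exp(-3*b/5) + 5*b^2/18 - 25*b/27 + 125/81


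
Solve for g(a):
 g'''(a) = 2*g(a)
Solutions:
 g(a) = C3*exp(2^(1/3)*a) + (C1*sin(2^(1/3)*sqrt(3)*a/2) + C2*cos(2^(1/3)*sqrt(3)*a/2))*exp(-2^(1/3)*a/2)


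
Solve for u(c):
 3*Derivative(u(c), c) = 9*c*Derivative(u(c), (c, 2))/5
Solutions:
 u(c) = C1 + C2*c^(8/3)


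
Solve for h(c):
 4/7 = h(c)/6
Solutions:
 h(c) = 24/7


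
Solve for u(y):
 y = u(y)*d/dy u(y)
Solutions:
 u(y) = -sqrt(C1 + y^2)
 u(y) = sqrt(C1 + y^2)


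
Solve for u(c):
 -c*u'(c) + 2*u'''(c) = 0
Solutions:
 u(c) = C1 + Integral(C2*airyai(2^(2/3)*c/2) + C3*airybi(2^(2/3)*c/2), c)


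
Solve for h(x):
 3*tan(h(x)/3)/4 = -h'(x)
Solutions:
 h(x) = -3*asin(C1*exp(-x/4)) + 3*pi
 h(x) = 3*asin(C1*exp(-x/4))


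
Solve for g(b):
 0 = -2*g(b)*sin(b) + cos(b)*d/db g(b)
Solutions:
 g(b) = C1/cos(b)^2


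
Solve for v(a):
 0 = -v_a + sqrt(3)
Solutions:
 v(a) = C1 + sqrt(3)*a


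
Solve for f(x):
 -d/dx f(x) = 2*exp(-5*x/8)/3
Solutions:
 f(x) = C1 + 16*exp(-5*x/8)/15


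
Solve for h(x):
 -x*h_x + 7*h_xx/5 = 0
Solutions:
 h(x) = C1 + C2*erfi(sqrt(70)*x/14)


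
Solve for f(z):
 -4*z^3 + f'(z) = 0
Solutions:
 f(z) = C1 + z^4


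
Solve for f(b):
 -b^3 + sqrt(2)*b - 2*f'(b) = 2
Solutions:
 f(b) = C1 - b^4/8 + sqrt(2)*b^2/4 - b


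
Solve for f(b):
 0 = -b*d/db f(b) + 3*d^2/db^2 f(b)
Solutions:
 f(b) = C1 + C2*erfi(sqrt(6)*b/6)


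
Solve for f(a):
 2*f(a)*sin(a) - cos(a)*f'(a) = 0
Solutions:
 f(a) = C1/cos(a)^2


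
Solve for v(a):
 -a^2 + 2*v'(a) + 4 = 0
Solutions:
 v(a) = C1 + a^3/6 - 2*a


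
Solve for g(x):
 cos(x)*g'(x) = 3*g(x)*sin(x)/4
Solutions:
 g(x) = C1/cos(x)^(3/4)


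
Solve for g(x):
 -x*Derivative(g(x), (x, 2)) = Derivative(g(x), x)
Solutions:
 g(x) = C1 + C2*log(x)


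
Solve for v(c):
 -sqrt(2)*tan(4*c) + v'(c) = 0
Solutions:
 v(c) = C1 - sqrt(2)*log(cos(4*c))/4


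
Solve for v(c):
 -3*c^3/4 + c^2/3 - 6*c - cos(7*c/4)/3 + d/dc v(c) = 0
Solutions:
 v(c) = C1 + 3*c^4/16 - c^3/9 + 3*c^2 + 4*sin(7*c/4)/21


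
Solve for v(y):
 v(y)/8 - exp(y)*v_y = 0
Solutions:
 v(y) = C1*exp(-exp(-y)/8)


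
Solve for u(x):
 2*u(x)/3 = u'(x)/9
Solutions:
 u(x) = C1*exp(6*x)


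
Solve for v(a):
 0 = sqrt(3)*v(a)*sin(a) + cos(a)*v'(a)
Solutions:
 v(a) = C1*cos(a)^(sqrt(3))


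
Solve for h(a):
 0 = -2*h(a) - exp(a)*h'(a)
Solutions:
 h(a) = C1*exp(2*exp(-a))


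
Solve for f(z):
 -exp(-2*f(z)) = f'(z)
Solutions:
 f(z) = log(-sqrt(C1 - 2*z))
 f(z) = log(C1 - 2*z)/2


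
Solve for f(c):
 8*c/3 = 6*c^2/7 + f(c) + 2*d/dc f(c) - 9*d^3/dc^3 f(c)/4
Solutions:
 f(c) = C1*exp(-6^(1/3)*c*(4*6^(1/3)/(sqrt(345) + 27)^(1/3) + (sqrt(345) + 27)^(1/3))/18)*sin(2^(1/3)*3^(1/6)*c*(-3^(2/3)*(sqrt(345) + 27)^(1/3) + 12*2^(1/3)/(sqrt(345) + 27)^(1/3))/18) + C2*exp(-6^(1/3)*c*(4*6^(1/3)/(sqrt(345) + 27)^(1/3) + (sqrt(345) + 27)^(1/3))/18)*cos(2^(1/3)*3^(1/6)*c*(-3^(2/3)*(sqrt(345) + 27)^(1/3) + 12*2^(1/3)/(sqrt(345) + 27)^(1/3))/18) + C3*exp(6^(1/3)*c*(4*6^(1/3)/(sqrt(345) + 27)^(1/3) + (sqrt(345) + 27)^(1/3))/9) - 6*c^2/7 + 128*c/21 - 256/21


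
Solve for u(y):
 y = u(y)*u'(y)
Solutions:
 u(y) = -sqrt(C1 + y^2)
 u(y) = sqrt(C1 + y^2)


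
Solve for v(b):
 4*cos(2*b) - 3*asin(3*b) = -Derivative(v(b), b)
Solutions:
 v(b) = C1 + 3*b*asin(3*b) + sqrt(1 - 9*b^2) - 2*sin(2*b)


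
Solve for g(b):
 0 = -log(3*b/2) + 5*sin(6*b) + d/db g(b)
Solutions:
 g(b) = C1 + b*log(b) - b - b*log(2) + b*log(3) + 5*cos(6*b)/6


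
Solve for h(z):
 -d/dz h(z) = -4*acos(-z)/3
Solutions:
 h(z) = C1 + 4*z*acos(-z)/3 + 4*sqrt(1 - z^2)/3


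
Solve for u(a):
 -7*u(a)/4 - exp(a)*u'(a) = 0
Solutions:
 u(a) = C1*exp(7*exp(-a)/4)


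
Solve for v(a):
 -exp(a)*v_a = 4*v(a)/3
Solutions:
 v(a) = C1*exp(4*exp(-a)/3)


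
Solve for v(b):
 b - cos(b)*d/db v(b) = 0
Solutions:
 v(b) = C1 + Integral(b/cos(b), b)


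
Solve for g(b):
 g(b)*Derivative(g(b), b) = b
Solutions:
 g(b) = -sqrt(C1 + b^2)
 g(b) = sqrt(C1 + b^2)


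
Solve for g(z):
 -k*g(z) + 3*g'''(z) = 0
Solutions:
 g(z) = C1*exp(3^(2/3)*k^(1/3)*z/3) + C2*exp(k^(1/3)*z*(-3^(2/3) + 3*3^(1/6)*I)/6) + C3*exp(-k^(1/3)*z*(3^(2/3) + 3*3^(1/6)*I)/6)


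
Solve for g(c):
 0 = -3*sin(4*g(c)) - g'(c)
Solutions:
 g(c) = -acos((-C1 - exp(24*c))/(C1 - exp(24*c)))/4 + pi/2
 g(c) = acos((-C1 - exp(24*c))/(C1 - exp(24*c)))/4


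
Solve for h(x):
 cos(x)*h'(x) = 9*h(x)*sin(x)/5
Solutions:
 h(x) = C1/cos(x)^(9/5)


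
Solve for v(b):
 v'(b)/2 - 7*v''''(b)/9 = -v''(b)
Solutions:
 v(b) = C1 + C2*exp(-42^(1/3)*b*(2*42^(1/3)/(sqrt(105) + 21)^(1/3) + (sqrt(105) + 21)^(1/3))/28)*sin(14^(1/3)*3^(1/6)*b*(-3^(2/3)*(sqrt(105) + 21)^(1/3) + 6*14^(1/3)/(sqrt(105) + 21)^(1/3))/28) + C3*exp(-42^(1/3)*b*(2*42^(1/3)/(sqrt(105) + 21)^(1/3) + (sqrt(105) + 21)^(1/3))/28)*cos(14^(1/3)*3^(1/6)*b*(-3^(2/3)*(sqrt(105) + 21)^(1/3) + 6*14^(1/3)/(sqrt(105) + 21)^(1/3))/28) + C4*exp(42^(1/3)*b*(2*42^(1/3)/(sqrt(105) + 21)^(1/3) + (sqrt(105) + 21)^(1/3))/14)


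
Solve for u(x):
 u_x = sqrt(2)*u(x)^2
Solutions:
 u(x) = -1/(C1 + sqrt(2)*x)


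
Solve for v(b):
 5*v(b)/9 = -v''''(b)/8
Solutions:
 v(b) = (C1*sin(10^(1/4)*sqrt(3)*b/3) + C2*cos(10^(1/4)*sqrt(3)*b/3))*exp(-10^(1/4)*sqrt(3)*b/3) + (C3*sin(10^(1/4)*sqrt(3)*b/3) + C4*cos(10^(1/4)*sqrt(3)*b/3))*exp(10^(1/4)*sqrt(3)*b/3)


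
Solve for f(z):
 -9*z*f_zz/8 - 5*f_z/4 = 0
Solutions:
 f(z) = C1 + C2/z^(1/9)


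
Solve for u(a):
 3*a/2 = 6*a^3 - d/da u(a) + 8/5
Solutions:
 u(a) = C1 + 3*a^4/2 - 3*a^2/4 + 8*a/5


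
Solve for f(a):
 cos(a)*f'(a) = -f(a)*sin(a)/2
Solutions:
 f(a) = C1*sqrt(cos(a))


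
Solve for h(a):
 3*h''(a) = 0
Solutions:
 h(a) = C1 + C2*a


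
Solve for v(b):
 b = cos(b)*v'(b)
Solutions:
 v(b) = C1 + Integral(b/cos(b), b)


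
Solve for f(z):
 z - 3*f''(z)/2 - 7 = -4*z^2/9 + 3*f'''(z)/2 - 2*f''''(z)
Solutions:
 f(z) = C1 + C2*z + C3*exp(z*(3 - sqrt(57))/8) + C4*exp(z*(3 + sqrt(57))/8) + 2*z^4/81 + z^3/81 - 160*z^2/81


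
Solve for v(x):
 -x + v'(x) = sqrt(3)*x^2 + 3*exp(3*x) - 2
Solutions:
 v(x) = C1 + sqrt(3)*x^3/3 + x^2/2 - 2*x + exp(3*x)


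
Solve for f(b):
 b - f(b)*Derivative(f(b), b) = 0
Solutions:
 f(b) = -sqrt(C1 + b^2)
 f(b) = sqrt(C1 + b^2)


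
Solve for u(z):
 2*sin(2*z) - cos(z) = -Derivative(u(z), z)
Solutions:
 u(z) = C1 + sin(z) + cos(2*z)


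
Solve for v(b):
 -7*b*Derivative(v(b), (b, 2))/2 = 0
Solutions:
 v(b) = C1 + C2*b


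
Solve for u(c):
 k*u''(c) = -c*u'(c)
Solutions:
 u(c) = C1 + C2*sqrt(k)*erf(sqrt(2)*c*sqrt(1/k)/2)


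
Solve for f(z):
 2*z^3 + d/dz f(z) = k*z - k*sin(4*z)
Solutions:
 f(z) = C1 + k*z^2/2 + k*cos(4*z)/4 - z^4/2


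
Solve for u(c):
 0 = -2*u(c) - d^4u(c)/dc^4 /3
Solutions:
 u(c) = (C1*sin(2^(3/4)*3^(1/4)*c/2) + C2*cos(2^(3/4)*3^(1/4)*c/2))*exp(-2^(3/4)*3^(1/4)*c/2) + (C3*sin(2^(3/4)*3^(1/4)*c/2) + C4*cos(2^(3/4)*3^(1/4)*c/2))*exp(2^(3/4)*3^(1/4)*c/2)


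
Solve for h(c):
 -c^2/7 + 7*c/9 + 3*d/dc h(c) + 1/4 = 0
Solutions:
 h(c) = C1 + c^3/63 - 7*c^2/54 - c/12


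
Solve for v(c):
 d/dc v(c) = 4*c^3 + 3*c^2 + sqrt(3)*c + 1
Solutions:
 v(c) = C1 + c^4 + c^3 + sqrt(3)*c^2/2 + c


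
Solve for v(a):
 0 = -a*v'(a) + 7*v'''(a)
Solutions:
 v(a) = C1 + Integral(C2*airyai(7^(2/3)*a/7) + C3*airybi(7^(2/3)*a/7), a)


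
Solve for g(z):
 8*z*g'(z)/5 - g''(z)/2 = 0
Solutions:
 g(z) = C1 + C2*erfi(2*sqrt(10)*z/5)


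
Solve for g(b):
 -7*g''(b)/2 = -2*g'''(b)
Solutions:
 g(b) = C1 + C2*b + C3*exp(7*b/4)


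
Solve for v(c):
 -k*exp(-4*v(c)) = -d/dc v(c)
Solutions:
 v(c) = log(-I*(C1 + 4*c*k)^(1/4))
 v(c) = log(I*(C1 + 4*c*k)^(1/4))
 v(c) = log(-(C1 + 4*c*k)^(1/4))
 v(c) = log(C1 + 4*c*k)/4


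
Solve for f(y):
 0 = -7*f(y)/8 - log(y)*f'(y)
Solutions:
 f(y) = C1*exp(-7*li(y)/8)


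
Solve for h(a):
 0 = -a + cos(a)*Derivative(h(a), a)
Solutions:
 h(a) = C1 + Integral(a/cos(a), a)


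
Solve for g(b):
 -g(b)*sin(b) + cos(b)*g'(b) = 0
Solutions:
 g(b) = C1/cos(b)


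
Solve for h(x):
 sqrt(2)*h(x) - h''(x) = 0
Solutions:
 h(x) = C1*exp(-2^(1/4)*x) + C2*exp(2^(1/4)*x)


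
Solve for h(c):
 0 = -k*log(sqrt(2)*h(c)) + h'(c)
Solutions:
 Integral(1/(2*log(_y) + log(2)), (_y, h(c))) = C1 + c*k/2


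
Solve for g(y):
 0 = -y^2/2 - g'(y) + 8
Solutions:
 g(y) = C1 - y^3/6 + 8*y


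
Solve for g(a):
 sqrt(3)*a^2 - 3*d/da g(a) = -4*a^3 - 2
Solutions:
 g(a) = C1 + a^4/3 + sqrt(3)*a^3/9 + 2*a/3


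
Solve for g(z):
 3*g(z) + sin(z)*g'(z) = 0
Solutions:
 g(z) = C1*(cos(z) + 1)^(3/2)/(cos(z) - 1)^(3/2)


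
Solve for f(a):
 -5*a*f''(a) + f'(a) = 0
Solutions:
 f(a) = C1 + C2*a^(6/5)


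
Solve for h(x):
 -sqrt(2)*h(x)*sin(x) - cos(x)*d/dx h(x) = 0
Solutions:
 h(x) = C1*cos(x)^(sqrt(2))


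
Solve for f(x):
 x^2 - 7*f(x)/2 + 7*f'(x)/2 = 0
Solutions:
 f(x) = C1*exp(x) + 2*x^2/7 + 4*x/7 + 4/7


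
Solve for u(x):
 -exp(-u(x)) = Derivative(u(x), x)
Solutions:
 u(x) = log(C1 - x)


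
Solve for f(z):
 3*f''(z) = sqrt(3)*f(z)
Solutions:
 f(z) = C1*exp(-3^(3/4)*z/3) + C2*exp(3^(3/4)*z/3)


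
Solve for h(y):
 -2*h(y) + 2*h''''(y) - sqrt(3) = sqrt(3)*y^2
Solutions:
 h(y) = C1*exp(-y) + C2*exp(y) + C3*sin(y) + C4*cos(y) - sqrt(3)*y^2/2 - sqrt(3)/2


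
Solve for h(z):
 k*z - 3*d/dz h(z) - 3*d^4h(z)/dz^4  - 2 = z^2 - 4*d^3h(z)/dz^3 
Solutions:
 h(z) = C1 + C2*exp(z*(32*2^(1/3)/(27*sqrt(473) + 601)^(1/3) + 16 + 2^(2/3)*(27*sqrt(473) + 601)^(1/3))/36)*sin(2^(1/3)*sqrt(3)*z*(-2^(1/3)*(27*sqrt(473) + 601)^(1/3) + 32/(27*sqrt(473) + 601)^(1/3))/36) + C3*exp(z*(32*2^(1/3)/(27*sqrt(473) + 601)^(1/3) + 16 + 2^(2/3)*(27*sqrt(473) + 601)^(1/3))/36)*cos(2^(1/3)*sqrt(3)*z*(-2^(1/3)*(27*sqrt(473) + 601)^(1/3) + 32/(27*sqrt(473) + 601)^(1/3))/36) + C4*exp(z*(-2^(2/3)*(27*sqrt(473) + 601)^(1/3) - 32*2^(1/3)/(27*sqrt(473) + 601)^(1/3) + 8)/18) + k*z^2/6 - z^3/9 - 14*z/9


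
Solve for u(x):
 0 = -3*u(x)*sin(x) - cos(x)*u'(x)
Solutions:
 u(x) = C1*cos(x)^3


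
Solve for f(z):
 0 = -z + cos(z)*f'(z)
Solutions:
 f(z) = C1 + Integral(z/cos(z), z)


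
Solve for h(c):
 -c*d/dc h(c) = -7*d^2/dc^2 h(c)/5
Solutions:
 h(c) = C1 + C2*erfi(sqrt(70)*c/14)


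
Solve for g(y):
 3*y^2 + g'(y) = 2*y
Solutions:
 g(y) = C1 - y^3 + y^2


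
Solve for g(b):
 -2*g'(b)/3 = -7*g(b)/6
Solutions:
 g(b) = C1*exp(7*b/4)


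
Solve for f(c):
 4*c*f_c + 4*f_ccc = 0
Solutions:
 f(c) = C1 + Integral(C2*airyai(-c) + C3*airybi(-c), c)


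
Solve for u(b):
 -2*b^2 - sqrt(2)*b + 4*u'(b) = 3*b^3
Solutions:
 u(b) = C1 + 3*b^4/16 + b^3/6 + sqrt(2)*b^2/8


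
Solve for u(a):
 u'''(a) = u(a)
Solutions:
 u(a) = C3*exp(a) + (C1*sin(sqrt(3)*a/2) + C2*cos(sqrt(3)*a/2))*exp(-a/2)


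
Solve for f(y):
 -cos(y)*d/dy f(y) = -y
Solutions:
 f(y) = C1 + Integral(y/cos(y), y)


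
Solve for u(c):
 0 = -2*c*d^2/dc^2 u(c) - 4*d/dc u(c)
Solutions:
 u(c) = C1 + C2/c


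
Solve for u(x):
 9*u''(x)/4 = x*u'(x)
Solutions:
 u(x) = C1 + C2*erfi(sqrt(2)*x/3)


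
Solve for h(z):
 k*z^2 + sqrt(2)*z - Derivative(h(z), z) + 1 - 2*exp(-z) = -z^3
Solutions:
 h(z) = C1 + k*z^3/3 + z^4/4 + sqrt(2)*z^2/2 + z + 2*exp(-z)


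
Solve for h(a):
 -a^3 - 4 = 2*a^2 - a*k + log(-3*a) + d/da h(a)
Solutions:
 h(a) = C1 - a^4/4 - 2*a^3/3 + a^2*k/2 - a*log(-a) + a*(-3 - log(3))


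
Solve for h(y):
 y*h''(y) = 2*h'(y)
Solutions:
 h(y) = C1 + C2*y^3


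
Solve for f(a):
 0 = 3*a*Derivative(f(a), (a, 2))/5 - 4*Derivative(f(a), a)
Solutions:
 f(a) = C1 + C2*a^(23/3)


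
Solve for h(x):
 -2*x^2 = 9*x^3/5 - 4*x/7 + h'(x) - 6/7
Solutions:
 h(x) = C1 - 9*x^4/20 - 2*x^3/3 + 2*x^2/7 + 6*x/7


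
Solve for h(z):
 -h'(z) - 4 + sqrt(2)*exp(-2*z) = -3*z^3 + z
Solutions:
 h(z) = C1 + 3*z^4/4 - z^2/2 - 4*z - sqrt(2)*exp(-2*z)/2


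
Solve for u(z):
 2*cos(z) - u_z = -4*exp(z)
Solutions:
 u(z) = C1 + 4*exp(z) + 2*sin(z)


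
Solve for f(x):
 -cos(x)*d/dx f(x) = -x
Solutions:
 f(x) = C1 + Integral(x/cos(x), x)


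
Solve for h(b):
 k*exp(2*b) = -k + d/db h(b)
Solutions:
 h(b) = C1 + b*k + k*exp(2*b)/2


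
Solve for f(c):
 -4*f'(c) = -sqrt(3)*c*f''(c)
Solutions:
 f(c) = C1 + C2*c^(1 + 4*sqrt(3)/3)


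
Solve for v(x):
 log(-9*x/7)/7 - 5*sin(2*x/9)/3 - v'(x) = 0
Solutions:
 v(x) = C1 + x*log(-x)/7 - x*log(7)/7 - x/7 + 2*x*log(3)/7 + 15*cos(2*x/9)/2


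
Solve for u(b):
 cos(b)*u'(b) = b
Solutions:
 u(b) = C1 + Integral(b/cos(b), b)


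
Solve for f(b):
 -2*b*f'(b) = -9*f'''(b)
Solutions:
 f(b) = C1 + Integral(C2*airyai(6^(1/3)*b/3) + C3*airybi(6^(1/3)*b/3), b)


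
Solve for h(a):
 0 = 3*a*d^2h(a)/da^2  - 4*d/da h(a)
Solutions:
 h(a) = C1 + C2*a^(7/3)


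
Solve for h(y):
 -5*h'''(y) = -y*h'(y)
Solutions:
 h(y) = C1 + Integral(C2*airyai(5^(2/3)*y/5) + C3*airybi(5^(2/3)*y/5), y)


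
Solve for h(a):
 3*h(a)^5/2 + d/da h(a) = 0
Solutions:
 h(a) = -I*(1/(C1 + 6*a))^(1/4)
 h(a) = I*(1/(C1 + 6*a))^(1/4)
 h(a) = -(1/(C1 + 6*a))^(1/4)
 h(a) = (1/(C1 + 6*a))^(1/4)


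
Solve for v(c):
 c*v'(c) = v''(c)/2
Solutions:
 v(c) = C1 + C2*erfi(c)


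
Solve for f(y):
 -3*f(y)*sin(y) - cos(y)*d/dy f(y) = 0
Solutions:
 f(y) = C1*cos(y)^3


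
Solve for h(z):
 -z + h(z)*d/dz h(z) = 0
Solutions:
 h(z) = -sqrt(C1 + z^2)
 h(z) = sqrt(C1 + z^2)


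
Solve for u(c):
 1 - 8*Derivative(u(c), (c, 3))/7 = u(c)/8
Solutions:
 u(c) = C3*exp(-7^(1/3)*c/4) + (C1*sin(sqrt(3)*7^(1/3)*c/8) + C2*cos(sqrt(3)*7^(1/3)*c/8))*exp(7^(1/3)*c/8) + 8


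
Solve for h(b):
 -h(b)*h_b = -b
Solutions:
 h(b) = -sqrt(C1 + b^2)
 h(b) = sqrt(C1 + b^2)


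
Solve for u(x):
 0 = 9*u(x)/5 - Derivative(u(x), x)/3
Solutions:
 u(x) = C1*exp(27*x/5)


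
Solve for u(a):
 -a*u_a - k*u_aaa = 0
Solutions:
 u(a) = C1 + Integral(C2*airyai(a*(-1/k)^(1/3)) + C3*airybi(a*(-1/k)^(1/3)), a)


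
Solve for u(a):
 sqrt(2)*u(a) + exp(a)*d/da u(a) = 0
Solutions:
 u(a) = C1*exp(sqrt(2)*exp(-a))


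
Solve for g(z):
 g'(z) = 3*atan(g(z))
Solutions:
 Integral(1/atan(_y), (_y, g(z))) = C1 + 3*z


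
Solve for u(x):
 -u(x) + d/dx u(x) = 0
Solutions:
 u(x) = C1*exp(x)


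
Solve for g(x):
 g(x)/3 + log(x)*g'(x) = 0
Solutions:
 g(x) = C1*exp(-li(x)/3)


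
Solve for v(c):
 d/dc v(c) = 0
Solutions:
 v(c) = C1


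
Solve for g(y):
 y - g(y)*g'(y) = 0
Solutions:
 g(y) = -sqrt(C1 + y^2)
 g(y) = sqrt(C1 + y^2)


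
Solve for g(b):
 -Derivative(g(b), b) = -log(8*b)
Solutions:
 g(b) = C1 + b*log(b) - b + b*log(8)


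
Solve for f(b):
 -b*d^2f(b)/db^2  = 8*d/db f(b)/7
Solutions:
 f(b) = C1 + C2/b^(1/7)


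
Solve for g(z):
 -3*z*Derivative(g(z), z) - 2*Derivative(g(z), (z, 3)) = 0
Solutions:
 g(z) = C1 + Integral(C2*airyai(-2^(2/3)*3^(1/3)*z/2) + C3*airybi(-2^(2/3)*3^(1/3)*z/2), z)


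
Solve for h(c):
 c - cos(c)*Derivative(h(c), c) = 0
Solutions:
 h(c) = C1 + Integral(c/cos(c), c)


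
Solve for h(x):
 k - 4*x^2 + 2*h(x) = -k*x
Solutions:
 h(x) = -k*x/2 - k/2 + 2*x^2


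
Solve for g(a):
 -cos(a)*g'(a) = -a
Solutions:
 g(a) = C1 + Integral(a/cos(a), a)


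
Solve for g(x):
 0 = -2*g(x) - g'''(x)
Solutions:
 g(x) = C3*exp(-2^(1/3)*x) + (C1*sin(2^(1/3)*sqrt(3)*x/2) + C2*cos(2^(1/3)*sqrt(3)*x/2))*exp(2^(1/3)*x/2)


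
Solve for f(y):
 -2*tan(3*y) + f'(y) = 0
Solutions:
 f(y) = C1 - 2*log(cos(3*y))/3


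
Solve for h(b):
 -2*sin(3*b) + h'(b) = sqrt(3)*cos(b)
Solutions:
 h(b) = C1 + sqrt(3)*sin(b) - 2*cos(3*b)/3


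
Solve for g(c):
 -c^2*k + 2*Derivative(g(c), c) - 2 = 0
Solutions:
 g(c) = C1 + c^3*k/6 + c


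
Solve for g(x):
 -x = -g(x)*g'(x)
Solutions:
 g(x) = -sqrt(C1 + x^2)
 g(x) = sqrt(C1 + x^2)


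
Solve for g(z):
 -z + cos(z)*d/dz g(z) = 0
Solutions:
 g(z) = C1 + Integral(z/cos(z), z)


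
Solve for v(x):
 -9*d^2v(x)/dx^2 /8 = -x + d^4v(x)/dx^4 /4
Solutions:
 v(x) = C1 + C2*x + C3*sin(3*sqrt(2)*x/2) + C4*cos(3*sqrt(2)*x/2) + 4*x^3/27


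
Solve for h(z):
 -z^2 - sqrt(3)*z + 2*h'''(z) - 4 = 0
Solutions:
 h(z) = C1 + C2*z + C3*z^2 + z^5/120 + sqrt(3)*z^4/48 + z^3/3


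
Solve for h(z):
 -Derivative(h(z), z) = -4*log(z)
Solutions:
 h(z) = C1 + 4*z*log(z) - 4*z


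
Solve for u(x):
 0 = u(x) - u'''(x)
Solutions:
 u(x) = C3*exp(x) + (C1*sin(sqrt(3)*x/2) + C2*cos(sqrt(3)*x/2))*exp(-x/2)


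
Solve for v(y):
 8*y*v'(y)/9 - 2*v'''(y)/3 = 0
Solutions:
 v(y) = C1 + Integral(C2*airyai(6^(2/3)*y/3) + C3*airybi(6^(2/3)*y/3), y)


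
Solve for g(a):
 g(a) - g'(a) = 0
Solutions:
 g(a) = C1*exp(a)


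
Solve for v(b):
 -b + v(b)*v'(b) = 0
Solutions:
 v(b) = -sqrt(C1 + b^2)
 v(b) = sqrt(C1 + b^2)


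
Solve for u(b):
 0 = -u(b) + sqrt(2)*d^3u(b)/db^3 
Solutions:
 u(b) = C3*exp(2^(5/6)*b/2) + (C1*sin(2^(5/6)*sqrt(3)*b/4) + C2*cos(2^(5/6)*sqrt(3)*b/4))*exp(-2^(5/6)*b/4)


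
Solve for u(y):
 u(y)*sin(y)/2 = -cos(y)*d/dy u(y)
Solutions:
 u(y) = C1*sqrt(cos(y))


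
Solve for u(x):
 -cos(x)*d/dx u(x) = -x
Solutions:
 u(x) = C1 + Integral(x/cos(x), x)


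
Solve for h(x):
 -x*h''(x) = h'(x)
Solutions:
 h(x) = C1 + C2*log(x)


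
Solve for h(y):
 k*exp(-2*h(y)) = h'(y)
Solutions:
 h(y) = log(-sqrt(C1 + 2*k*y))
 h(y) = log(C1 + 2*k*y)/2


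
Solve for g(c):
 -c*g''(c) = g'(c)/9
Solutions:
 g(c) = C1 + C2*c^(8/9)


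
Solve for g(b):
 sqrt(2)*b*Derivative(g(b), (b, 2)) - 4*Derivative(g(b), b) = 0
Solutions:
 g(b) = C1 + C2*b^(1 + 2*sqrt(2))


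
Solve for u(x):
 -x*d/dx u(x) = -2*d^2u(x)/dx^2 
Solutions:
 u(x) = C1 + C2*erfi(x/2)


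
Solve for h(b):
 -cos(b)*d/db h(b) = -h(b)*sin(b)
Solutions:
 h(b) = C1/cos(b)


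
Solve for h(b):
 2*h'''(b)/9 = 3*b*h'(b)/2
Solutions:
 h(b) = C1 + Integral(C2*airyai(3*2^(1/3)*b/2) + C3*airybi(3*2^(1/3)*b/2), b)


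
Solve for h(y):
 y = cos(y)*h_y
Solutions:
 h(y) = C1 + Integral(y/cos(y), y)


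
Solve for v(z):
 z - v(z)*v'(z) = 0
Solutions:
 v(z) = -sqrt(C1 + z^2)
 v(z) = sqrt(C1 + z^2)


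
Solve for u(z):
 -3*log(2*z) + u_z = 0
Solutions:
 u(z) = C1 + 3*z*log(z) - 3*z + z*log(8)


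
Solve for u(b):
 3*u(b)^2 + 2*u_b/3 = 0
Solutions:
 u(b) = 2/(C1 + 9*b)


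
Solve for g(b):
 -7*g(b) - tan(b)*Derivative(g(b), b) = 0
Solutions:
 g(b) = C1/sin(b)^7


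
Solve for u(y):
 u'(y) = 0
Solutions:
 u(y) = C1


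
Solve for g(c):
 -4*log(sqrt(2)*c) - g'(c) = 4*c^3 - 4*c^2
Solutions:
 g(c) = C1 - c^4 + 4*c^3/3 - 4*c*log(c) - c*log(4) + 4*c


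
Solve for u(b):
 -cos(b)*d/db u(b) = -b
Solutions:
 u(b) = C1 + Integral(b/cos(b), b)


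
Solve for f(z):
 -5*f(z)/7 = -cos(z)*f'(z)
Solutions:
 f(z) = C1*(sin(z) + 1)^(5/14)/(sin(z) - 1)^(5/14)


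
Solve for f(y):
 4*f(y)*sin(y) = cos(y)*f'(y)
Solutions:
 f(y) = C1/cos(y)^4


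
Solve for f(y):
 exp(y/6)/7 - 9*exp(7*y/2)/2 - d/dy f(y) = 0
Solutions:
 f(y) = C1 + 6*exp(y/6)/7 - 9*exp(7*y/2)/7


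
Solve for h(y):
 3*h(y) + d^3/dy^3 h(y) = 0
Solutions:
 h(y) = C3*exp(-3^(1/3)*y) + (C1*sin(3^(5/6)*y/2) + C2*cos(3^(5/6)*y/2))*exp(3^(1/3)*y/2)


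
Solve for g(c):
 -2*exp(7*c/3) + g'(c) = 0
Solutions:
 g(c) = C1 + 6*exp(7*c/3)/7


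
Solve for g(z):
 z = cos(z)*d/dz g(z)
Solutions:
 g(z) = C1 + Integral(z/cos(z), z)


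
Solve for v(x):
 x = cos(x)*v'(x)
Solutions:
 v(x) = C1 + Integral(x/cos(x), x)


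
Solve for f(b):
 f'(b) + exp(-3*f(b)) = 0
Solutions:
 f(b) = log(C1 - 3*b)/3
 f(b) = log((-3^(1/3) - 3^(5/6)*I)*(C1 - b)^(1/3)/2)
 f(b) = log((-3^(1/3) + 3^(5/6)*I)*(C1 - b)^(1/3)/2)


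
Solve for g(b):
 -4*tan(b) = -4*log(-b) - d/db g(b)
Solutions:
 g(b) = C1 - 4*b*log(-b) + 4*b - 4*log(cos(b))


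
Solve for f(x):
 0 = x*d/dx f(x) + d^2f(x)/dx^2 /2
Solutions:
 f(x) = C1 + C2*erf(x)


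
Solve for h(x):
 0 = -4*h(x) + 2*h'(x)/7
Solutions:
 h(x) = C1*exp(14*x)


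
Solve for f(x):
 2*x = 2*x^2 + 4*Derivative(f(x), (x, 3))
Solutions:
 f(x) = C1 + C2*x + C3*x^2 - x^5/120 + x^4/48


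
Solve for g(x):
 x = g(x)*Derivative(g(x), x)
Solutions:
 g(x) = -sqrt(C1 + x^2)
 g(x) = sqrt(C1 + x^2)


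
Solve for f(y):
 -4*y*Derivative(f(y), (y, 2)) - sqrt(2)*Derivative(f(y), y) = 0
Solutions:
 f(y) = C1 + C2*y^(1 - sqrt(2)/4)


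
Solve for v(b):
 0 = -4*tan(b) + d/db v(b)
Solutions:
 v(b) = C1 - 4*log(cos(b))


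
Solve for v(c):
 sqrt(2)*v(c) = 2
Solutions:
 v(c) = sqrt(2)


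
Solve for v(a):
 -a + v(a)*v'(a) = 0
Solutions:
 v(a) = -sqrt(C1 + a^2)
 v(a) = sqrt(C1 + a^2)


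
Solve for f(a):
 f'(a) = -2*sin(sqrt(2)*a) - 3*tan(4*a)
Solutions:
 f(a) = C1 + 3*log(cos(4*a))/4 + sqrt(2)*cos(sqrt(2)*a)
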